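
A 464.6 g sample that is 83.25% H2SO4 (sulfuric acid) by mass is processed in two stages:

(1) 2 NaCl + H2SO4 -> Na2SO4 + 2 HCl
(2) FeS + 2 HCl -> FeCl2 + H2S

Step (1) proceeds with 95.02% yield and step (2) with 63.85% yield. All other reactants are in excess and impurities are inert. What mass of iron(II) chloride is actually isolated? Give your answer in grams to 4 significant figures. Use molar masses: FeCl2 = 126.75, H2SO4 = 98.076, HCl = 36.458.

303.3 g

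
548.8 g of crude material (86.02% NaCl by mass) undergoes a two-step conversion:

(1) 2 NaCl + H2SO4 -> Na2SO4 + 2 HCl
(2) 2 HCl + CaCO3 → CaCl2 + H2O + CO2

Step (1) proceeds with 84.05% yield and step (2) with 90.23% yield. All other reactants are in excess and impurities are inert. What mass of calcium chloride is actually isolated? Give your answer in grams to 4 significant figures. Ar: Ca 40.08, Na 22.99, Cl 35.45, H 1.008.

Pure NaCl = 548.8 × 0.8602 = 472.08 g.
M(NaCl) = 22.99 + 35.45 = 58.44 g/mol.
M(CaCl2) = 40.08 + 2(35.45) = 110.98 g/mol.
n(NaCl) = 472.08 / 58.44 = 8.0780 mol.
Step 1 (NaCl:HCl = 2:2): theoretical n(HCl) = 8.0780 mol; at 84.05% yield, n(HCl) = 6.7896 mol.
Step 2 (HCl:CaCl2 = 2:1): theoretical n(CaCl2) = 3.3948 mol, so theoretical mass = 3.3948 × 110.98 = 376.75 g.
At 90.23% yield, actual mass of CaCl2 = 376.75 × 0.9023 = 339.94 g.

339.9 g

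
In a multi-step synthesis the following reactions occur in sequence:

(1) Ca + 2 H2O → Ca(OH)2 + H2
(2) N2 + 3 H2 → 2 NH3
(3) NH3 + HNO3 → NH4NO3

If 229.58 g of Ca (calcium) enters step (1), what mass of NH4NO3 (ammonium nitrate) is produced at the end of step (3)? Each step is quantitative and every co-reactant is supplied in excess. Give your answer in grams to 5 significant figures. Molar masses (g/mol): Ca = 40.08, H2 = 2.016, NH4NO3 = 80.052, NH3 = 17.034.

n(Ca) = 229.58 / 40.08 = 5.72804 mol.
Reaction (1): Ca→H2 ratio 1:1 ⇒ n(H2) = 5.72804 mol.
Reaction (2): H2→NH3 ratio 3:2 ⇒ n(NH3) = 3.81870 mol.
Reaction (3): NH3→NH4NO3 ratio 1:1 ⇒ n(NH4NO3) = 3.81870 mol.
Mass of NH4NO3 = 3.81870 × 80.052 = 305.694 g.

305.69 g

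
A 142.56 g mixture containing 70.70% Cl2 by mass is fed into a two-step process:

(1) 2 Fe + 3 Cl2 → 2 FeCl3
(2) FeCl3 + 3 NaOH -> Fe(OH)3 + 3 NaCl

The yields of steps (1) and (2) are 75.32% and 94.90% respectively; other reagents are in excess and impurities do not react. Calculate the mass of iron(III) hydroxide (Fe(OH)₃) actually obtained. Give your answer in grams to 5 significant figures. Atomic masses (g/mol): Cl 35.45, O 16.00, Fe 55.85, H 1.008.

72.398 g

Pure Cl2 = 142.56 × 0.7070 = 100.790 g.
M(Cl2) = 2(35.45) = 70.90 g/mol.
M(Fe(OH)3) = 55.85 + 3(16.00) + 3(1.008) = 106.874 g/mol.
n(Cl2) = 100.790 / 70.90 = 1.42158 mol.
Step 1 (Cl2:FeCl3 = 3:2): theoretical n(FeCl3) = 0.947719 mol; at 75.32% yield, n(FeCl3) = 0.713822 mol.
Step 2 (FeCl3:Fe(OH)3 = 1:1): theoretical n(Fe(OH)3) = 0.713822 mol, so theoretical mass = 0.713822 × 106.874 = 76.2890 g.
At 94.90% yield, actual mass of Fe(OH)3 = 76.2890 × 0.9490 = 72.3983 g.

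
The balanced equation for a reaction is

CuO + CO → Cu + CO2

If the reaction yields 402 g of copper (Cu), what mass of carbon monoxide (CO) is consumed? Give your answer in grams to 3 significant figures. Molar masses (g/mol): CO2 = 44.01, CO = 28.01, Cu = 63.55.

n(Cu) = 402.0 g / 63.55 g/mol = 6.326 mol.
From the equation the Cu:CO mole ratio is 1:1, so n(CO) = 6.326 × 1/1 = 6.326 mol.
Mass of CO = 6.326 mol × 28.01 g/mol = 177.2 g.

177 g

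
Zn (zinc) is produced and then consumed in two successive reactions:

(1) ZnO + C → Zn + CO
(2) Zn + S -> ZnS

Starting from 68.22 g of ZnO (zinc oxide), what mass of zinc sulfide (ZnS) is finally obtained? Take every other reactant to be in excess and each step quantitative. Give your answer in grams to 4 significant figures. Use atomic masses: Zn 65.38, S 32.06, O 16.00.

M(ZnO) = 65.38 + 16.00 = 81.38 g/mol.
M(ZnS) = 65.38 + 32.06 = 97.44 g/mol.
n(ZnO) = 68.220 / 81.38 = 0.83829 mol.
Step 1 gives a 1:1 ratio of ZnO to Zn, so n(Zn) = 0.83829 mol.
In step 2 the Zn:ZnS ratio is 1:1, so n(ZnS) = 0.83829 mol.
Mass of ZnS = 0.83829 × 97.44 = 81.683 g.

81.68 g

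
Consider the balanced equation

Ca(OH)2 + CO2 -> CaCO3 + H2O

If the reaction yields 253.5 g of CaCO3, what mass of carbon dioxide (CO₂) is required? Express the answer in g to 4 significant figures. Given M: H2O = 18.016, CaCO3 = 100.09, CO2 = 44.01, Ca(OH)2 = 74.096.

111.5 g

n(CaCO3) = 253.50 g / 100.09 g/mol = 2.5327 mol.
From the equation the CaCO3:CO2 mole ratio is 1:1, so n(CO2) = 2.5327 × 1/1 = 2.5327 mol.
Mass of CO2 = 2.5327 mol × 44.01 g/mol = 111.47 g.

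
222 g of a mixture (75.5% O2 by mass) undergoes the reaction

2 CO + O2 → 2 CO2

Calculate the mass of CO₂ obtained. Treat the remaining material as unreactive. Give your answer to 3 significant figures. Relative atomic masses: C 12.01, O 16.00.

Mass of pure O2 = 222 g × 0.755 = 167.6 g.
M(O2) = 2(16.00) = 32.00 g/mol.
M(CO2) = 12.01 + 2(16.00) = 44.01 g/mol.
n(O2) = 167.6 g / 32.00 g/mol = 5.238 mol.
From the equation the O2:CO2 mole ratio is 1:2, so n(CO2) = 5.238 × 2/1 = 10.48 mol.
Mass of CO2 = 10.48 mol × 44.01 g/mol = 461.0 g.

461 g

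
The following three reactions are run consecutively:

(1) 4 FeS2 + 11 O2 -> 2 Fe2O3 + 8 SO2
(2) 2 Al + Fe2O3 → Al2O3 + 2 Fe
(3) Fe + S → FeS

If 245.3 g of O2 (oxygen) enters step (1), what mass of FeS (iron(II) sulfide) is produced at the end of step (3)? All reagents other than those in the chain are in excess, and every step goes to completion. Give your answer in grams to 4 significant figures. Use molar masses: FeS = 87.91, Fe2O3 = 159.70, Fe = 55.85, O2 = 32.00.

245.0 g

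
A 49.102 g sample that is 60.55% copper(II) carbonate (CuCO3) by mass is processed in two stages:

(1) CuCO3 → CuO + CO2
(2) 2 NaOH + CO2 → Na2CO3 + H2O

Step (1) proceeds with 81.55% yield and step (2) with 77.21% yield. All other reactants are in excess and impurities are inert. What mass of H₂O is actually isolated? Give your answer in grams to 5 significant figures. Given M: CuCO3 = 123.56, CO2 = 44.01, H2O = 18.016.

2.7296 g

Pure CuCO3 = 49.102 × 0.6055 = 29.7313 g.
n(CuCO3) = 29.7313 / 123.56 = 0.240622 mol.
Step 1 (CuCO3:CO2 = 1:1): theoretical n(CO2) = 0.240622 mol; at 81.55% yield, n(CO2) = 0.196227 mol.
Step 2 (CO2:H2O = 1:1): theoretical n(H2O) = 0.196227 mol, so theoretical mass = 0.196227 × 18.016 = 3.53523 g.
At 77.21% yield, actual mass of H2O = 3.53523 × 0.7721 = 2.72955 g.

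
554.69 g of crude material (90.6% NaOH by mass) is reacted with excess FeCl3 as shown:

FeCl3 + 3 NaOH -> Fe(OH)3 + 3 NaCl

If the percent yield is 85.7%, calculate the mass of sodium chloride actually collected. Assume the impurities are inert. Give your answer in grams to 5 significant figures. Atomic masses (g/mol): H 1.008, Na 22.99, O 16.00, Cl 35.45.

Pure NaOH available = 554.69 g × 0.906 = 502.549 g.
M(NaOH) = 22.99 + 16.00 + 1.008 = 39.998 g/mol.
M(NaCl) = 22.99 + 35.45 = 58.44 g/mol.
n(NaOH) = 502.549 g / 39.998 g/mol = 12.5644 mol.
From the equation the NaOH:NaCl mole ratio is 3:3, so n(NaCl) = 12.5644 × 3/3 = 12.5644 mol.
Mass of NaCl = 12.5644 mol × 58.44 g/mol = 734.261 g.
Actual mass collected = 734.261 g × 0.857 = 629.262 g.

629.26 g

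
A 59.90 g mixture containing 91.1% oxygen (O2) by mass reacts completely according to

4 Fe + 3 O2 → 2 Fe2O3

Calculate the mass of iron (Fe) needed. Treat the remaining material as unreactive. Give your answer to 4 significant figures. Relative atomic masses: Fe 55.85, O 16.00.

127.0 g

Mass of pure O2 = 59.90 g × 0.911 = 54.569 g.
M(O2) = 2(16.00) = 32.00 g/mol.
M(Fe) = 55.85 g/mol.
n(O2) = 54.569 g / 32.00 g/mol = 1.7053 mol.
From the equation the O2:Fe mole ratio is 3:4, so n(Fe) = 1.7053 × 4/3 = 2.2737 mol.
Mass of Fe = 2.2737 mol × 55.85 g/mol = 126.99 g.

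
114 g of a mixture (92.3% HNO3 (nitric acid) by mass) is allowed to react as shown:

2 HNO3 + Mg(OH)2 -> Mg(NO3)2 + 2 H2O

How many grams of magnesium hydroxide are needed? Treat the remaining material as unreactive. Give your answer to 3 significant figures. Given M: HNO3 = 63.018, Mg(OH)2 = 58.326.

48.7 g

Mass of pure HNO3 = 114 g × 0.923 = 105.2 g.
n(HNO3) = 105.2 g / 63.018 g/mol = 1.670 mol.
From the equation the HNO3:Mg(OH)2 mole ratio is 2:1, so n(Mg(OH)2) = 1.670 × 1/2 = 0.8349 mol.
Mass of Mg(OH)2 = 0.8349 mol × 58.326 g/mol = 48.69 g.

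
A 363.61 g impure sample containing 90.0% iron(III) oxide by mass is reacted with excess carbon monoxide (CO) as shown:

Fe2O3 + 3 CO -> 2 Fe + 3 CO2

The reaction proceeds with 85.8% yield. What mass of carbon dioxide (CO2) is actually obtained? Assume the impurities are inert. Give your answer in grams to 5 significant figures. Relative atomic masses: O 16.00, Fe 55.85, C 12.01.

232.13 g

Pure Fe2O3 available = 363.61 g × 0.900 = 327.249 g.
M(Fe2O3) = 2(55.85) + 3(16.00) = 159.70 g/mol.
M(CO2) = 12.01 + 2(16.00) = 44.01 g/mol.
n(Fe2O3) = 327.249 g / 159.70 g/mol = 2.04915 mol.
From the equation the Fe2O3:CO2 mole ratio is 1:3, so n(CO2) = 2.04915 × 3/1 = 6.14745 mol.
Mass of CO2 = 6.14745 mol × 44.01 g/mol = 270.549 g.
Actual mass collected = 270.549 g × 0.858 = 232.131 g.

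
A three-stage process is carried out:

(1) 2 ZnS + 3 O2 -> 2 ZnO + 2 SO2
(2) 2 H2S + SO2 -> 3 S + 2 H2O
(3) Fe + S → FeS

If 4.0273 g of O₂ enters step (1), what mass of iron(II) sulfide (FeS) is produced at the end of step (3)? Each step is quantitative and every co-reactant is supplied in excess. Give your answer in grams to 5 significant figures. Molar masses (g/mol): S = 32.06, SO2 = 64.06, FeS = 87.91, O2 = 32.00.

22.127 g

n(O2) = 4.0273 / 32.00 = 0.125853 mol.
Reaction (1): O2→SO2 ratio 3:2 ⇒ n(SO2) = 0.0839021 mol.
Reaction (2): SO2→S ratio 1:3 ⇒ n(S) = 0.251706 mol.
Reaction (3): S→FeS ratio 1:1 ⇒ n(FeS) = 0.251706 mol.
Mass of FeS = 0.251706 × 87.91 = 22.1275 g.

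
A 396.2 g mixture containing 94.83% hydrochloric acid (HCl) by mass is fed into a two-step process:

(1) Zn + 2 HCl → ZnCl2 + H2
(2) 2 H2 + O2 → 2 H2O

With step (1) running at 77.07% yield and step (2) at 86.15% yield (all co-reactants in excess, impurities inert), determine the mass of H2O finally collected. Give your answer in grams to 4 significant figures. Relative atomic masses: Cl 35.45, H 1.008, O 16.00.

Pure HCl = 396.2 × 0.9483 = 375.72 g.
M(HCl) = 1.008 + 35.45 = 36.458 g/mol.
M(H2O) = 2(1.008) + 16.00 = 18.016 g/mol.
n(HCl) = 375.72 / 36.458 = 10.305 mol.
Step 1 (HCl:H2 = 2:1): theoretical n(H2) = 5.1527 mol; at 77.07% yield, n(H2) = 3.9712 mol.
Step 2 (H2:H2O = 2:2): theoretical n(H2O) = 3.9712 mol, so theoretical mass = 3.9712 × 18.016 = 71.545 g.
At 86.15% yield, actual mass of H2O = 71.545 × 0.8615 = 61.636 g.

61.64 g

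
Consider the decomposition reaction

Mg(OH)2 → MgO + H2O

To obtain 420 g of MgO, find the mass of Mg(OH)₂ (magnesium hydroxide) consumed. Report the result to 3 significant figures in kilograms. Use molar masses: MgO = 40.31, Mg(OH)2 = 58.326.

n(MgO) = 420.0 g / 40.31 g/mol = 10.42 mol.
From the equation the MgO:Mg(OH)2 mole ratio is 1:1, so n(Mg(OH)2) = 10.42 × 1/1 = 10.42 mol.
Mass of Mg(OH)2 = 10.42 mol × 58.326 g/mol = 607.7 g.
Converting to kg: 607.7 g = 0.608 kg.

0.608 kg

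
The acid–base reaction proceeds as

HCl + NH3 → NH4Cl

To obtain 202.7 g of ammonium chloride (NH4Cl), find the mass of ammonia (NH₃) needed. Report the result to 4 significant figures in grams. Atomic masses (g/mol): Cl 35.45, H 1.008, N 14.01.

64.55 g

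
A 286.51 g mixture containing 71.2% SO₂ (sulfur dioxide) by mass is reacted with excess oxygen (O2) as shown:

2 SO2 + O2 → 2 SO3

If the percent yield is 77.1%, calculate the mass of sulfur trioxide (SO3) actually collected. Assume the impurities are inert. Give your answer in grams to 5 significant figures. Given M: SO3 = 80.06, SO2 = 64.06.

196.56 g

Pure SO2 available = 286.51 g × 0.712 = 203.995 g.
n(SO2) = 203.995 g / 64.06 g/mol = 3.18444 mol.
From the equation the SO2:SO3 mole ratio is 2:2, so n(SO3) = 3.18444 × 2/2 = 3.18444 mol.
Mass of SO3 = 3.18444 mol × 80.06 g/mol = 254.946 g.
Actual mass collected = 254.946 g × 0.771 = 196.563 g.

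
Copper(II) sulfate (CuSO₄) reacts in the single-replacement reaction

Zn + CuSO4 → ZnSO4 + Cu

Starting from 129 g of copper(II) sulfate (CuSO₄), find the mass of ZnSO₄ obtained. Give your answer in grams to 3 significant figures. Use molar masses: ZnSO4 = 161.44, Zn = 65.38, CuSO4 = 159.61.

n(CuSO4) = 129.0 g / 159.61 g/mol = 0.8082 mol.
From the equation the CuSO4:ZnSO4 mole ratio is 1:1, so n(ZnSO4) = 0.8082 × 1/1 = 0.8082 mol.
Mass of ZnSO4 = 0.8082 mol × 161.44 g/mol = 130.5 g.

130 g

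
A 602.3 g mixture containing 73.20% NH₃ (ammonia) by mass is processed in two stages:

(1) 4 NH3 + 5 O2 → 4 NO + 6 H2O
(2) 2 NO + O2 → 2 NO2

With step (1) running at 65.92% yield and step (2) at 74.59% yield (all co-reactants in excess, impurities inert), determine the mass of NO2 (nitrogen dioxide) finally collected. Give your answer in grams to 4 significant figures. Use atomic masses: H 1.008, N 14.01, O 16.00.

585.5 g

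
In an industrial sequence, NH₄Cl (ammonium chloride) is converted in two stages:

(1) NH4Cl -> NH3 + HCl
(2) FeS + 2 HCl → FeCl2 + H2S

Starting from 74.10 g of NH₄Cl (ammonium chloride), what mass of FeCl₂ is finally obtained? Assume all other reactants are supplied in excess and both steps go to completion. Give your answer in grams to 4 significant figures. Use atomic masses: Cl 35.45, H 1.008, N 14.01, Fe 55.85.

87.79 g

M(NH4Cl) = 14.01 + 4(1.008) + 35.45 = 53.492 g/mol.
M(FeCl2) = 55.85 + 2(35.45) = 126.75 g/mol.
n(NH4Cl) = 74.100 / 53.492 = 1.3853 mol.
Step 1 gives a 1:1 ratio of NH4Cl to HCl, so n(HCl) = 1.3853 mol.
In step 2 the HCl:FeCl2 ratio is 2:1, so n(FeCl2) = 0.69263 mol.
Mass of FeCl2 = 0.69263 × 126.75 = 87.790 g.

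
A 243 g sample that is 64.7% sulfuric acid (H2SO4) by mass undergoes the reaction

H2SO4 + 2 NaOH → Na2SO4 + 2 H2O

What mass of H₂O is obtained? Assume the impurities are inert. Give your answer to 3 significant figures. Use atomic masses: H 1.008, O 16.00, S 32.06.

Mass of pure H2SO4 = 243 g × 0.647 = 157.2 g.
M(H2SO4) = 2(1.008) + 32.06 + 4(16.00) = 98.076 g/mol.
M(H2O) = 2(1.008) + 16.00 = 18.016 g/mol.
n(H2SO4) = 157.2 g / 98.076 g/mol = 1.603 mol.
From the equation the H2SO4:H2O mole ratio is 1:2, so n(H2O) = 1.603 × 2/1 = 3.206 mol.
Mass of H2O = 3.206 mol × 18.016 g/mol = 57.76 g.

57.8 g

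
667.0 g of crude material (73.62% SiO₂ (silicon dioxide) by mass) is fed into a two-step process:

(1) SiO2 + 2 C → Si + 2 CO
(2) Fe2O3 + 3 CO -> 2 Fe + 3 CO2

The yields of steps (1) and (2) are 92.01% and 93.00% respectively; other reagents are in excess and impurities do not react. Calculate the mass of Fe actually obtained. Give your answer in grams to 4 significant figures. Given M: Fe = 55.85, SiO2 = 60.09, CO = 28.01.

520.7 g

Pure SiO2 = 667.0 × 0.7362 = 491.05 g.
n(SiO2) = 491.05 / 60.09 = 8.1718 mol.
Step 1 (SiO2:CO = 1:2): theoretical n(CO) = 16.344 mol; at 92.01% yield, n(CO) = 15.038 mol.
Step 2 (CO:Fe = 3:2): theoretical n(Fe) = 10.025 mol, so theoretical mass = 10.025 × 55.85 = 559.91 g.
At 93.00% yield, actual mass of Fe = 559.91 × 0.9300 = 520.71 g.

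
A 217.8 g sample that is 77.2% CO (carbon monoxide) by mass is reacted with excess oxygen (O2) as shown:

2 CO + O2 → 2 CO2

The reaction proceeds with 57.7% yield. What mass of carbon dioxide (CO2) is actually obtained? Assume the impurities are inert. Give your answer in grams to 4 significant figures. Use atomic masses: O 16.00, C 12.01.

Pure CO available = 217.8 g × 0.772 = 168.14 g.
M(CO) = 12.01 + 16.00 = 28.01 g/mol.
M(CO2) = 12.01 + 2(16.00) = 44.01 g/mol.
n(CO) = 168.14 g / 28.01 g/mol = 6.0029 mol.
From the equation the CO:CO2 mole ratio is 2:2, so n(CO2) = 6.0029 × 2/2 = 6.0029 mol.
Mass of CO2 = 6.0029 mol × 44.01 g/mol = 264.19 g.
Actual mass collected = 264.19 g × 0.577 = 152.44 g.

152.4 g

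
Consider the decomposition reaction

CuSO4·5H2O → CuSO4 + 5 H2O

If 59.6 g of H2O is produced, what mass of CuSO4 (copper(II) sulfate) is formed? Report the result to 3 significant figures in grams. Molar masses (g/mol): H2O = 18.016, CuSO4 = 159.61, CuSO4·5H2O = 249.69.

n(H2O) = 59.60 g / 18.016 g/mol = 3.308 mol.
From the equation the H2O:CuSO4 mole ratio is 5:1, so n(CuSO4) = 3.308 × 1/5 = 0.6616 mol.
Mass of CuSO4 = 0.6616 mol × 159.61 g/mol = 105.6 g.

106 g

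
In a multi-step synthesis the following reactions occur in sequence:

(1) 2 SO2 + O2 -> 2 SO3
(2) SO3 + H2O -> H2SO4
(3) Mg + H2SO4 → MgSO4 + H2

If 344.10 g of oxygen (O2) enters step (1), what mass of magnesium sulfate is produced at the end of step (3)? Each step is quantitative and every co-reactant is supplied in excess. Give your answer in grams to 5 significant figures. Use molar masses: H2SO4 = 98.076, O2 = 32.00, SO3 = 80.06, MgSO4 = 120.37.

2588.7 g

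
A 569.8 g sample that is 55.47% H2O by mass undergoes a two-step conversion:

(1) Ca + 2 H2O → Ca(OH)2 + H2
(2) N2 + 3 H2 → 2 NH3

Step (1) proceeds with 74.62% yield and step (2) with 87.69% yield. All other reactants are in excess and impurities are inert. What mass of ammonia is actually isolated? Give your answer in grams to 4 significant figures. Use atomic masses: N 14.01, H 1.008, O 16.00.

65.18 g

Pure H2O = 569.8 × 0.5547 = 316.07 g.
M(H2O) = 2(1.008) + 16.00 = 18.016 g/mol.
M(NH3) = 14.01 + 3(1.008) = 17.034 g/mol.
n(H2O) = 316.07 / 18.016 = 17.544 mol.
Step 1 (H2O:H2 = 2:1): theoretical n(H2) = 8.7719 mol; at 74.62% yield, n(H2) = 6.5456 mol.
Step 2 (H2:NH3 = 3:2): theoretical n(NH3) = 4.3637 mol, so theoretical mass = 4.3637 × 17.034 = 74.331 g.
At 87.69% yield, actual mass of NH3 = 74.331 × 0.8769 = 65.181 g.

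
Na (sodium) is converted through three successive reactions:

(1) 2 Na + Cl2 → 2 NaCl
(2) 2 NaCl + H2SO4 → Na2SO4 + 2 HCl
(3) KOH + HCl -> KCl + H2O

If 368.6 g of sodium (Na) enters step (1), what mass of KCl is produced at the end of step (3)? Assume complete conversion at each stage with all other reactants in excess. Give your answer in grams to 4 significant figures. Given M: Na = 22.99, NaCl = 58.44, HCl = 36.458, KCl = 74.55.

1195 g

n(Na) = 368.6 / 22.99 = 16.033 mol.
Reaction (1): Na→NaCl ratio 2:2 ⇒ n(NaCl) = 16.033 mol.
Reaction (2): NaCl→HCl ratio 2:2 ⇒ n(HCl) = 16.033 mol.
Reaction (3): HCl→KCl ratio 1:1 ⇒ n(KCl) = 16.033 mol.
Mass of KCl = 16.033 × 74.55 = 1195.3 g.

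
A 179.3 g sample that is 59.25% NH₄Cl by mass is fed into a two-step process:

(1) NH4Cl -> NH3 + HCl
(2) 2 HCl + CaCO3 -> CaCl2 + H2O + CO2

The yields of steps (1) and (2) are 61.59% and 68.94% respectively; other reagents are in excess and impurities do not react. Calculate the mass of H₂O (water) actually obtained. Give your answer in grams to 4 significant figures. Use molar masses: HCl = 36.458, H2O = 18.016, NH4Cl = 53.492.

Pure NH4Cl = 179.3 × 0.5925 = 106.24 g.
n(NH4Cl) = 106.24 / 53.492 = 1.9860 mol.
Step 1 (NH4Cl:HCl = 1:1): theoretical n(HCl) = 1.9860 mol; at 61.59% yield, n(HCl) = 1.2232 mol.
Step 2 (HCl:H2O = 2:1): theoretical n(H2O) = 0.61159 mol, so theoretical mass = 0.61159 × 18.016 = 11.018 g.
At 68.94% yield, actual mass of H2O = 11.018 × 0.6894 = 7.5961 g.

7.596 g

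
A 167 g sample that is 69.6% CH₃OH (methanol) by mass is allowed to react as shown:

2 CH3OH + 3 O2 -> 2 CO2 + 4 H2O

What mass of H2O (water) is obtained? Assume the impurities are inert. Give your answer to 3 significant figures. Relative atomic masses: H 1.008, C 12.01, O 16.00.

Mass of pure CH3OH = 167 g × 0.696 = 116.2 g.
M(CH3OH) = 12.01 + 4(1.008) + 16.00 = 32.042 g/mol.
M(H2O) = 2(1.008) + 16.00 = 18.016 g/mol.
n(CH3OH) = 116.2 g / 32.042 g/mol = 3.627 mol.
From the equation the CH3OH:H2O mole ratio is 2:4, so n(H2O) = 3.627 × 4/2 = 7.255 mol.
Mass of H2O = 7.255 mol × 18.016 g/mol = 130.7 g.

131 g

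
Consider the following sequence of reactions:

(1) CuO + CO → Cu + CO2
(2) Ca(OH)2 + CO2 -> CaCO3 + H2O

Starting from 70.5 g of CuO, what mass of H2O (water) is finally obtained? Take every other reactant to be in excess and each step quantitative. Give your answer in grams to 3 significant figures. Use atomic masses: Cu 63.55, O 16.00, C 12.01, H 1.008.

16.0 g

M(CuO) = 63.55 + 16.00 = 79.55 g/mol.
M(H2O) = 2(1.008) + 16.00 = 18.016 g/mol.
n(CuO) = 70.50 / 79.55 = 0.8862 mol.
Step 1 gives a 1:1 ratio of CuO to CO2, so n(CO2) = 0.8862 mol.
In step 2 the CO2:H2O ratio is 1:1, so n(H2O) = 0.8862 mol.
Mass of H2O = 0.8862 × 18.016 = 15.97 g.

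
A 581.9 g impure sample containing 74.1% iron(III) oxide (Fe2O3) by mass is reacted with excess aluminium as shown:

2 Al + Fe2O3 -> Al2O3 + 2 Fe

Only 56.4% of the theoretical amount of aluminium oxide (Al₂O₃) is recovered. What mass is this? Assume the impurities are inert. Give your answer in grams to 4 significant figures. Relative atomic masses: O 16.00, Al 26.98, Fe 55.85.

155.3 g

Pure Fe2O3 available = 581.9 g × 0.741 = 431.19 g.
M(Fe2O3) = 2(55.85) + 3(16.00) = 159.70 g/mol.
M(Al2O3) = 2(26.98) + 3(16.00) = 101.96 g/mol.
n(Fe2O3) = 431.19 g / 159.70 g/mol = 2.7000 mol.
From the equation the Fe2O3:Al2O3 mole ratio is 1:1, so n(Al2O3) = 2.7000 × 1/1 = 2.7000 mol.
Mass of Al2O3 = 2.7000 mol × 101.96 g/mol = 275.29 g.
Actual mass collected = 275.29 g × 0.564 = 155.26 g.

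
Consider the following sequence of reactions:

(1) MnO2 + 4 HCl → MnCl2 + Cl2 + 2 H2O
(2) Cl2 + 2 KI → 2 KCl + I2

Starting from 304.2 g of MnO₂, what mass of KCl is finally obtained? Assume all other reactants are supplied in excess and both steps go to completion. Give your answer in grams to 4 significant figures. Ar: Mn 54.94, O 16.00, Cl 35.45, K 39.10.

M(MnO2) = 54.94 + 2(16.00) = 86.94 g/mol.
M(KCl) = 39.10 + 35.45 = 74.55 g/mol.
n(MnO2) = 304.20 / 86.94 = 3.4990 mol.
Step 1 gives a 1:1 ratio of MnO2 to Cl2, so n(Cl2) = 3.4990 mol.
In step 2 the Cl2:KCl ratio is 1:2, so n(KCl) = 6.9979 mol.
Mass of KCl = 6.9979 × 74.55 = 521.70 g.

521.7 g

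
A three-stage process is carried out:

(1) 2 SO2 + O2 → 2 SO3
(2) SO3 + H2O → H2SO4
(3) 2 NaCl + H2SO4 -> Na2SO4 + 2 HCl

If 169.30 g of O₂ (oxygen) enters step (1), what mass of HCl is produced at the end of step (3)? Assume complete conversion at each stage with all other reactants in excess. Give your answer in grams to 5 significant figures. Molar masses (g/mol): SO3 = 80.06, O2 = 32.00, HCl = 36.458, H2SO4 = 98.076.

771.54 g

n(O2) = 169.30 / 32.00 = 5.29063 mol.
Reaction (1): O2→SO3 ratio 1:2 ⇒ n(SO3) = 10.5813 mol.
Reaction (2): SO3→H2SO4 ratio 1:1 ⇒ n(H2SO4) = 10.5813 mol.
Reaction (3): H2SO4→HCl ratio 1:2 ⇒ n(HCl) = 21.1625 mol.
Mass of HCl = 21.1625 × 36.458 = 771.542 g.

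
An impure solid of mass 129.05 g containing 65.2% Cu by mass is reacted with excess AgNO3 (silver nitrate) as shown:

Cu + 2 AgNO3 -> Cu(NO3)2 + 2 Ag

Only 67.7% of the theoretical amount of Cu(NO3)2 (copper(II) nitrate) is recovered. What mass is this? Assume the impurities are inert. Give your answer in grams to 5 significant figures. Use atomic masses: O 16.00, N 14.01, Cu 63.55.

168.13 g

Pure Cu available = 129.05 g × 0.652 = 84.1406 g.
M(Cu) = 63.55 g/mol.
M(Cu(NO3)2) = 63.55 + 2(14.01) + 6(16.00) = 187.57 g/mol.
n(Cu) = 84.1406 g / 63.55 g/mol = 1.32401 mol.
From the equation the Cu:Cu(NO3)2 mole ratio is 1:1, so n(Cu(NO3)2) = 1.32401 × 1/1 = 1.32401 mol.
Mass of Cu(NO3)2 = 1.32401 mol × 187.57 g/mol = 248.344 g.
Actual mass collected = 248.344 g × 0.677 = 168.129 g.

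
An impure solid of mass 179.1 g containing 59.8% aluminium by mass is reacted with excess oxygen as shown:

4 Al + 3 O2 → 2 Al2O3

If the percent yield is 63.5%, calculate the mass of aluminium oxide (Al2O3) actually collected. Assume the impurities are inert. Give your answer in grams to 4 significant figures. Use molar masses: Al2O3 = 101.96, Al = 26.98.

128.5 g

Pure Al available = 179.1 g × 0.598 = 107.10 g.
n(Al) = 107.10 g / 26.98 g/mol = 3.9697 mol.
From the equation the Al:Al2O3 mole ratio is 4:2, so n(Al2O3) = 3.9697 × 2/4 = 1.9848 mol.
Mass of Al2O3 = 1.9848 mol × 101.96 g/mol = 202.37 g.
Actual mass collected = 202.37 g × 0.635 = 128.51 g.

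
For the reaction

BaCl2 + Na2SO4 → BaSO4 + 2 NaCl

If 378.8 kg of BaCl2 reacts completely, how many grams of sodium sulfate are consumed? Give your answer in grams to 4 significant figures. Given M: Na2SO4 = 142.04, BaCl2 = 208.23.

258400 g

Convert: 378.8 kg = 378800 g.
n(BaCl2) = 378800 g / 208.23 g/mol = 1819.1 mol.
From the equation the BaCl2:Na2SO4 mole ratio is 1:1, so n(Na2SO4) = 1819.1 × 1/1 = 1819.1 mol.
Mass of Na2SO4 = 1819.1 mol × 142.04 g/mol = 258390 g.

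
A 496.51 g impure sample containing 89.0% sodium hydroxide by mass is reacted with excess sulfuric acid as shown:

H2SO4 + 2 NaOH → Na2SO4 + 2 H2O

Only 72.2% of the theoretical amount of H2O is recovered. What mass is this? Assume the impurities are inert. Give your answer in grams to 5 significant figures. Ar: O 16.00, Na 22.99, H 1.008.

Pure NaOH available = 496.51 g × 0.890 = 441.894 g.
M(NaOH) = 22.99 + 16.00 + 1.008 = 39.998 g/mol.
M(H2O) = 2(1.008) + 16.00 = 18.016 g/mol.
n(NaOH) = 441.894 g / 39.998 g/mol = 11.0479 mol.
From the equation the NaOH:H2O mole ratio is 2:2, so n(H2O) = 11.0479 × 2/2 = 11.0479 mol.
Mass of H2O = 11.0479 mol × 18.016 g/mol = 199.039 g.
Actual mass collected = 199.039 g × 0.722 = 143.706 g.

143.71 g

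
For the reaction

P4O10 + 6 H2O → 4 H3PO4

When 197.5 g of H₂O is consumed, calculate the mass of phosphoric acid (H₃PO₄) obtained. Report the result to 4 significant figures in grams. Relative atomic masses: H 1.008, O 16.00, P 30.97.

M(H2O) = 2(1.008) + 16.00 = 18.016 g/mol.
M(H3PO4) = 3(1.008) + 30.97 + 4(16.00) = 97.994 g/mol.
n(H2O) = 197.50 g / 18.016 g/mol = 10.962 mol.
From the equation the H2O:H3PO4 mole ratio is 6:4, so n(H3PO4) = 10.962 × 4/6 = 7.3083 mol.
Mass of H3PO4 = 7.3083 mol × 97.994 g/mol = 716.17 g.

716.2 g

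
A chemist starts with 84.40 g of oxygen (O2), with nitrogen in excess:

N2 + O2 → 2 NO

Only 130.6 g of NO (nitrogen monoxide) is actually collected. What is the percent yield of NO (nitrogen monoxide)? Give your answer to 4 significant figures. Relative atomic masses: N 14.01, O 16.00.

M(O2) = 2(16.00) = 32.00 g/mol.
M(NO) = 14.01 + 16.00 = 30.01 g/mol.
n(O2) = 84.400 g / 32.00 g/mol = 2.6375 mol.
From the equation the O2:NO mole ratio is 1:2, so n(NO) = 2.6375 × 2/1 = 5.2750 mol.
Mass of NO = 5.2750 mol × 30.01 g/mol = 158.30 g.
This is the theoretical yield. Percent yield = 130.6 g / 158.30 g × 100% = 82.500%.

82.50 %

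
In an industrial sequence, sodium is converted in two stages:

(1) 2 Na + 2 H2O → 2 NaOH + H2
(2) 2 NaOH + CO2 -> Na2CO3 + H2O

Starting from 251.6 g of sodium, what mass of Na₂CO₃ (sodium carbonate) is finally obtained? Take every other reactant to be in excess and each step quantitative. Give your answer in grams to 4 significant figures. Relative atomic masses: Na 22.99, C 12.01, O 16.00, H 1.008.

580.0 g

M(Na) = 22.99 g/mol.
M(Na2CO3) = 2(22.99) + 12.01 + 3(16.00) = 105.99 g/mol.
n(Na) = 251.60 / 22.99 = 10.944 mol.
Step 1 gives a 2:2 ratio of Na to NaOH, so n(NaOH) = 10.944 mol.
In step 2 the NaOH:Na2CO3 ratio is 2:1, so n(Na2CO3) = 5.4719 mol.
Mass of Na2CO3 = 5.4719 × 105.99 = 579.97 g.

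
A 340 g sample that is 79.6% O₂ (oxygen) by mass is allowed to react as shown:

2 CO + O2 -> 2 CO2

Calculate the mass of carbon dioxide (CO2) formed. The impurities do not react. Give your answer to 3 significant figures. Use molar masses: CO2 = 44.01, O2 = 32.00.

Mass of pure O2 = 340 g × 0.796 = 270.6 g.
n(O2) = 270.6 g / 32.00 g/mol = 8.457 mol.
From the equation the O2:CO2 mole ratio is 1:2, so n(CO2) = 8.457 × 2/1 = 16.91 mol.
Mass of CO2 = 16.91 mol × 44.01 g/mol = 744.4 g.

744 g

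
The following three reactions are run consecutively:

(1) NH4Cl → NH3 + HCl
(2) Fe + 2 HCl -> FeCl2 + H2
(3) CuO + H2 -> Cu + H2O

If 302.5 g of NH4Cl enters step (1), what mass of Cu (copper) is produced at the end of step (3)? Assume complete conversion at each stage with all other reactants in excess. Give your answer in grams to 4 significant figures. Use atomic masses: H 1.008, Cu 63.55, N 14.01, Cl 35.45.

M(NH4Cl) = 14.01 + 4(1.008) + 35.45 = 53.492 g/mol.
M(Cu) = 63.55 g/mol.
n(NH4Cl) = 302.5 / 53.492 = 5.6551 mol.
Reaction (1): NH4Cl→HCl ratio 1:1 ⇒ n(HCl) = 5.6551 mol.
Reaction (2): HCl→H2 ratio 2:1 ⇒ n(H2) = 2.8275 mol.
Reaction (3): H2→Cu ratio 1:1 ⇒ n(Cu) = 2.8275 mol.
Mass of Cu = 2.8275 × 63.55 = 179.69 g.

179.7 g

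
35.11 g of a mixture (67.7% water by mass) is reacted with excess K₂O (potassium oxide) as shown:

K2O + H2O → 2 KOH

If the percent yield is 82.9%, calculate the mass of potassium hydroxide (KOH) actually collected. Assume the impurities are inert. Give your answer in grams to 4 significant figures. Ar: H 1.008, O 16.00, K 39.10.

Pure H2O available = 35.11 g × 0.677 = 23.769 g.
M(H2O) = 2(1.008) + 16.00 = 18.016 g/mol.
M(KOH) = 39.10 + 16.00 + 1.008 = 56.108 g/mol.
n(H2O) = 23.769 g / 18.016 g/mol = 1.3194 mol.
From the equation the H2O:KOH mole ratio is 1:2, so n(KOH) = 1.3194 × 2/1 = 2.6387 mol.
Mass of KOH = 2.6387 mol × 56.108 g/mol = 148.05 g.
Actual mass collected = 148.05 g × 0.829 = 122.74 g.

122.7 g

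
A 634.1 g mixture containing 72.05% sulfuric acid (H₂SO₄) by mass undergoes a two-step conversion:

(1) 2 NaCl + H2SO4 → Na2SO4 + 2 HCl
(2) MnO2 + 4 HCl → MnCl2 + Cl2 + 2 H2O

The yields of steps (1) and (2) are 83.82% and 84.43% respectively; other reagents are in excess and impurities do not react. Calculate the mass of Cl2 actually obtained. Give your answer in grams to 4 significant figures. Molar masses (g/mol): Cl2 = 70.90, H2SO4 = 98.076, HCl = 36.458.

Pure H2SO4 = 634.1 × 0.7205 = 456.87 g.
n(H2SO4) = 456.87 / 98.076 = 4.6583 mol.
Step 1 (H2SO4:HCl = 1:2): theoretical n(HCl) = 9.3166 mol; at 83.82% yield, n(HCl) = 7.8092 mol.
Step 2 (HCl:Cl2 = 4:1): theoretical n(Cl2) = 1.9523 mol, so theoretical mass = 1.9523 × 70.90 = 138.42 g.
At 84.43% yield, actual mass of Cl2 = 138.42 × 0.8443 = 116.87 g.

116.9 g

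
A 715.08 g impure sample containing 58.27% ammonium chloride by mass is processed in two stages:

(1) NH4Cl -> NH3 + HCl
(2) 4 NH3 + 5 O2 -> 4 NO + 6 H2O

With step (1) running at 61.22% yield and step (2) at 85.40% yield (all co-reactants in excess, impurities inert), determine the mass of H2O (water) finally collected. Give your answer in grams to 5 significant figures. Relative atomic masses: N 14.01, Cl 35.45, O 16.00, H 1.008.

Pure NH4Cl = 715.08 × 0.5827 = 416.677 g.
M(NH4Cl) = 14.01 + 4(1.008) + 35.45 = 53.492 g/mol.
M(H2O) = 2(1.008) + 16.00 = 18.016 g/mol.
n(NH4Cl) = 416.677 / 53.492 = 7.78952 mol.
Step 1 (NH4Cl:NH3 = 1:1): theoretical n(NH3) = 7.78952 mol; at 61.22% yield, n(NH3) = 4.76875 mol.
Step 2 (NH3:H2O = 4:6): theoretical n(H2O) = 7.15312 mol, so theoretical mass = 7.15312 × 18.016 = 128.871 g.
At 85.40% yield, actual mass of H2O = 128.871 × 0.8540 = 110.055 g.

110.06 g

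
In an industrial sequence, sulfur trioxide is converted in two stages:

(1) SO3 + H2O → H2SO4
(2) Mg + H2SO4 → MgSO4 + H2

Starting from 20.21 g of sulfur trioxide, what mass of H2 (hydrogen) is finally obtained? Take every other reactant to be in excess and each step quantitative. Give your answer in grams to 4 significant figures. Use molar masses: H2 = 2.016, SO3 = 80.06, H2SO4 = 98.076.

0.5089 g

n(SO3) = 20.210 / 80.06 = 0.25244 mol.
Step 1 gives a 1:1 ratio of SO3 to H2SO4, so n(H2SO4) = 0.25244 mol.
In step 2 the H2SO4:H2 ratio is 1:1, so n(H2) = 0.25244 mol.
Mass of H2 = 0.25244 × 2.016 = 0.50891 g.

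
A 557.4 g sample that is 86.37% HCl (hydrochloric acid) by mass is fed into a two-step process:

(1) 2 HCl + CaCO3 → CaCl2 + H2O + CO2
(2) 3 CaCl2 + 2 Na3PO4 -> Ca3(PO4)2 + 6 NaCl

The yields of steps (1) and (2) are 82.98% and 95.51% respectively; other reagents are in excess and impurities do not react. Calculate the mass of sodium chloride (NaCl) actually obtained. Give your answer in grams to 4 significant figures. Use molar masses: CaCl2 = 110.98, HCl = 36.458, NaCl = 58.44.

611.6 g

Pure HCl = 557.4 × 0.8637 = 481.43 g.
n(HCl) = 481.43 / 36.458 = 13.205 mol.
Step 1 (HCl:CaCl2 = 2:1): theoretical n(CaCl2) = 6.6025 mol; at 82.98% yield, n(CaCl2) = 5.4787 mol.
Step 2 (CaCl2:NaCl = 3:6): theoretical n(NaCl) = 10.957 mol, so theoretical mass = 10.957 × 58.44 = 640.35 g.
At 95.51% yield, actual mass of NaCl = 640.35 × 0.9551 = 611.60 g.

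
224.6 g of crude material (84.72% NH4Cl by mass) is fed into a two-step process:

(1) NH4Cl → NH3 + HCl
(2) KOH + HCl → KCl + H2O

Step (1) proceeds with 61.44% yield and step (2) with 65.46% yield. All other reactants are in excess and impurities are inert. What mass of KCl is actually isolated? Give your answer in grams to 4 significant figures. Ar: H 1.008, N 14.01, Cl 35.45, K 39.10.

Pure NH4Cl = 224.6 × 0.8472 = 190.28 g.
M(NH4Cl) = 14.01 + 4(1.008) + 35.45 = 53.492 g/mol.
M(KCl) = 39.10 + 35.45 = 74.55 g/mol.
n(NH4Cl) = 190.28 / 53.492 = 3.5572 mol.
Step 1 (NH4Cl:HCl = 1:1): theoretical n(HCl) = 3.5572 mol; at 61.44% yield, n(HCl) = 2.1855 mol.
Step 2 (HCl:KCl = 1:1): theoretical n(KCl) = 2.1855 mol, so theoretical mass = 2.1855 × 74.55 = 162.93 g.
At 65.46% yield, actual mass of KCl = 162.93 × 0.6546 = 106.66 g.

106.7 g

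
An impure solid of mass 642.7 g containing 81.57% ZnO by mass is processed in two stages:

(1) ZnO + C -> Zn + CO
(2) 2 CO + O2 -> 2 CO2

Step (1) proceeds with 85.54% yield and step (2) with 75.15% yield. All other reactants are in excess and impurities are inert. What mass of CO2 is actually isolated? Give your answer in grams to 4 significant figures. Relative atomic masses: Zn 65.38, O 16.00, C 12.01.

Pure ZnO = 642.7 × 0.8157 = 524.25 g.
M(ZnO) = 65.38 + 16.00 = 81.38 g/mol.
M(CO2) = 12.01 + 2(16.00) = 44.01 g/mol.
n(ZnO) = 524.25 / 81.38 = 6.4420 mol.
Step 1 (ZnO:CO = 1:1): theoretical n(CO) = 6.4420 mol; at 85.54% yield, n(CO) = 5.5105 mol.
Step 2 (CO:CO2 = 2:2): theoretical n(CO2) = 5.5105 mol, so theoretical mass = 5.5105 × 44.01 = 242.52 g.
At 75.15% yield, actual mass of CO2 = 242.52 × 0.7515 = 182.25 g.

182.3 g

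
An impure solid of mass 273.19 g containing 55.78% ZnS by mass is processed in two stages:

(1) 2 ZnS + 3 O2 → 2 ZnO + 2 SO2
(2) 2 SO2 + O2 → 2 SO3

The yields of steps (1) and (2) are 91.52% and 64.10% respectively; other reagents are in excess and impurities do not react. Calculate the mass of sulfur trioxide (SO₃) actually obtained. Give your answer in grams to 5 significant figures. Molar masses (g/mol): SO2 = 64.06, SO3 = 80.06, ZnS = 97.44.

Pure ZnS = 273.19 × 0.5578 = 152.385 g.
n(ZnS) = 152.385 / 97.44 = 1.56389 mol.
Step 1 (ZnS:SO2 = 2:2): theoretical n(SO2) = 1.56389 mol; at 91.52% yield, n(SO2) = 1.43127 mol.
Step 2 (SO2:SO3 = 2:2): theoretical n(SO3) = 1.43127 mol, so theoretical mass = 1.43127 × 80.06 = 114.588 g.
At 64.10% yield, actual mass of SO3 = 114.588 × 0.6410 = 73.4507 g.

73.451 g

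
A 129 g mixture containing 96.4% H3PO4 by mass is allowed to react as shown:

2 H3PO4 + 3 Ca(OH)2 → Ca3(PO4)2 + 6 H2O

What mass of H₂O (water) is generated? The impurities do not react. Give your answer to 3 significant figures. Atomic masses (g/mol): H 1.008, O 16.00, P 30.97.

Mass of pure H3PO4 = 129 g × 0.964 = 124.4 g.
M(H3PO4) = 3(1.008) + 30.97 + 4(16.00) = 97.994 g/mol.
M(H2O) = 2(1.008) + 16.00 = 18.016 g/mol.
n(H3PO4) = 124.4 g / 97.994 g/mol = 1.269 mol.
From the equation the H3PO4:H2O mole ratio is 2:6, so n(H2O) = 1.269 × 6/2 = 3.807 mol.
Mass of H2O = 3.807 mol × 18.016 g/mol = 68.59 g.

68.6 g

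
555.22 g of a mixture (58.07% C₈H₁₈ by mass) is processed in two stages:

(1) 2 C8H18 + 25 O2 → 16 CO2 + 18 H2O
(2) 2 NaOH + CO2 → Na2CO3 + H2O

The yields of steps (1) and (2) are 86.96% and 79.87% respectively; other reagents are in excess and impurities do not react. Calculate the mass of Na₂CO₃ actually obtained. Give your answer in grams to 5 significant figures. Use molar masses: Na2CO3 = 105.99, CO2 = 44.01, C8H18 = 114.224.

Pure C8H18 = 555.22 × 0.5807 = 322.416 g.
n(C8H18) = 322.416 / 114.224 = 2.82267 mol.
Step 1 (C8H18:CO2 = 2:16): theoretical n(CO2) = 22.5813 mol; at 86.96% yield, n(CO2) = 19.6367 mol.
Step 2 (CO2:Na2CO3 = 1:1): theoretical n(Na2CO3) = 19.6367 mol, so theoretical mass = 19.6367 × 105.99 = 2081.30 g.
At 79.87% yield, actual mass of Na2CO3 = 2081.30 × 0.7987 = 1662.33 g.

1662.3 g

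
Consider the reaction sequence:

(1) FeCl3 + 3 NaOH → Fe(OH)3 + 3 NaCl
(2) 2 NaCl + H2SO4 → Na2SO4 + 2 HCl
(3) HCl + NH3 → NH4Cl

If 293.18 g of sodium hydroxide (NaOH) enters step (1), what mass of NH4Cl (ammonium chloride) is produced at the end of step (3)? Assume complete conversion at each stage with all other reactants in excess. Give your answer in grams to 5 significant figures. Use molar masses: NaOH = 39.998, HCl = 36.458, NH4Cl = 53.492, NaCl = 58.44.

392.09 g

n(NaOH) = 293.18 / 39.998 = 7.32987 mol.
Reaction (1): NaOH→NaCl ratio 3:3 ⇒ n(NaCl) = 7.32987 mol.
Reaction (2): NaCl→HCl ratio 2:2 ⇒ n(HCl) = 7.32987 mol.
Reaction (3): HCl→NH4Cl ratio 1:1 ⇒ n(NH4Cl) = 7.32987 mol.
Mass of NH4Cl = 7.32987 × 53.492 = 392.089 g.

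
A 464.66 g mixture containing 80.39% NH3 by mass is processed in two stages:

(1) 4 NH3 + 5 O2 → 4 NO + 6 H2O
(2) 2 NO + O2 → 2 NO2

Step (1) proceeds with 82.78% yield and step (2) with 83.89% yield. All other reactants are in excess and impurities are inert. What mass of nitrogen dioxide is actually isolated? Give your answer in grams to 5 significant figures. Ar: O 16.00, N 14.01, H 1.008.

Pure NH3 = 464.66 × 0.8039 = 373.540 g.
M(NH3) = 14.01 + 3(1.008) = 17.034 g/mol.
M(NO2) = 14.01 + 2(16.00) = 46.01 g/mol.
n(NH3) = 373.540 / 17.034 = 21.9291 mol.
Step 1 (NH3:NO = 4:4): theoretical n(NO) = 21.9291 mol; at 82.78% yield, n(NO) = 18.1529 mol.
Step 2 (NO:NO2 = 2:2): theoretical n(NO2) = 18.1529 mol, so theoretical mass = 18.1529 × 46.01 = 835.215 g.
At 83.89% yield, actual mass of NO2 = 835.215 × 0.8389 = 700.662 g.

700.66 g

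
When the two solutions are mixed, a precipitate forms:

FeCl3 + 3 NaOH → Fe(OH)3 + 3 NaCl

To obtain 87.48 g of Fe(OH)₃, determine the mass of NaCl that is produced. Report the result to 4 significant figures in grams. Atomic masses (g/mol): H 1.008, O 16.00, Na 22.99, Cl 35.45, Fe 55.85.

M(Fe(OH)3) = 55.85 + 3(16.00) + 3(1.008) = 106.874 g/mol.
M(NaCl) = 22.99 + 35.45 = 58.44 g/mol.
n(Fe(OH)3) = 87.480 g / 106.874 g/mol = 0.81853 mol.
From the equation the Fe(OH)3:NaCl mole ratio is 1:3, so n(NaCl) = 0.81853 × 3/1 = 2.4556 mol.
Mass of NaCl = 2.4556 mol × 58.44 g/mol = 143.51 g.

143.5 g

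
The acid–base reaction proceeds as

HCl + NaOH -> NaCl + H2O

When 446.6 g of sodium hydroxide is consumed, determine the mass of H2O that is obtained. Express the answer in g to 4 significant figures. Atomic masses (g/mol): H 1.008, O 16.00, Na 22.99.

201.2 g

M(NaOH) = 22.99 + 16.00 + 1.008 = 39.998 g/mol.
M(H2O) = 2(1.008) + 16.00 = 18.016 g/mol.
n(NaOH) = 446.60 g / 39.998 g/mol = 11.166 mol.
From the equation the NaOH:H2O mole ratio is 1:1, so n(H2O) = 11.166 × 1/1 = 11.166 mol.
Mass of H2O = 11.166 mol × 18.016 g/mol = 201.16 g.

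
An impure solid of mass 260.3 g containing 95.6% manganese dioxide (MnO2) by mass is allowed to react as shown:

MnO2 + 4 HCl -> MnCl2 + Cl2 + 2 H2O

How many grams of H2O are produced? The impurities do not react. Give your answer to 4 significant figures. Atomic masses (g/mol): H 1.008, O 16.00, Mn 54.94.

103.1 g

Mass of pure MnO2 = 260.3 g × 0.956 = 248.85 g.
M(MnO2) = 54.94 + 2(16.00) = 86.94 g/mol.
M(H2O) = 2(1.008) + 16.00 = 18.016 g/mol.
n(MnO2) = 248.85 g / 86.94 g/mol = 2.8623 mol.
From the equation the MnO2:H2O mole ratio is 1:2, so n(H2O) = 2.8623 × 2/1 = 5.7246 mol.
Mass of H2O = 5.7246 mol × 18.016 g/mol = 103.13 g.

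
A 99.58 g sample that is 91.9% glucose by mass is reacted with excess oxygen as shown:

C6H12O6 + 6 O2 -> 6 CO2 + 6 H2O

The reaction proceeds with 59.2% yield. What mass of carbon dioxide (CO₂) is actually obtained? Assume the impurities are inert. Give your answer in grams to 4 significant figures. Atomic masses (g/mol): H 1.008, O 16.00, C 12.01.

79.41 g

Pure C6H12O6 available = 99.58 g × 0.919 = 91.514 g.
M(C6H12O6) = 6(12.01) + 12(1.008) + 6(16.00) = 180.156 g/mol.
M(CO2) = 12.01 + 2(16.00) = 44.01 g/mol.
n(C6H12O6) = 91.514 g / 180.156 g/mol = 0.50797 mol.
From the equation the C6H12O6:CO2 mole ratio is 1:6, so n(CO2) = 0.50797 × 6/1 = 3.0478 mol.
Mass of CO2 = 3.0478 mol × 44.01 g/mol = 134.13 g.
Actual mass collected = 134.13 g × 0.592 = 79.408 g.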